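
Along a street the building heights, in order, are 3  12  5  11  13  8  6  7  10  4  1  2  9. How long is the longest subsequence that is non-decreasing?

Let dp[i] be the length of the longest such subsequence ending at index i:
i:      1  2  3  4  5  6  7  8  9 10 11 12 13
a[i]:   3 12  5 11 13  8  6  7 10  4  1  2  9
dp:     1  2  2  3  4  3  3  4  5  2  1  2  5
Maximum dp value is 5.

5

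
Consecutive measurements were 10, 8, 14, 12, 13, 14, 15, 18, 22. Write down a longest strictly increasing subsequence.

Patience tails give the LIS length; then backtrack through the dp parents:
10 → extends → [10]
8 → replaces 10 → [8]
14 → extends → [8, 14]
12 → replaces 14 → [8, 12]
13 → extends → [8, 12, 13]
14 → extends → [8, 12, 13, 14]
15 → extends → [8, 12, 13, 14, 15]
18 → extends → [8, 12, 13, 14, 15, 18]
22 → extends → [8, 12, 13, 14, 15, 18, 22]
Length 7; one witness is 10, 12, 13, 14, 15, 18, 22.

10, 12, 13, 14, 15, 18, 22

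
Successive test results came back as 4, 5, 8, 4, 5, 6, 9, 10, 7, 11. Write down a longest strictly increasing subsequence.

Patience tails give the LIS length; then backtrack through the dp parents:
4 → extends → [4]
5 → extends → [4, 5]
8 → extends → [4, 5, 8]
4 → already a tail → [4, 5, 8]
5 → already a tail → [4, 5, 8]
6 → replaces 8 → [4, 5, 6]
9 → extends → [4, 5, 6, 9]
10 → extends → [4, 5, 6, 9, 10]
7 → replaces 9 → [4, 5, 6, 7, 10]
11 → extends → [4, 5, 6, 7, 10, 11]
Length 6; one witness is 4, 5, 8, 9, 10, 11.

4, 5, 8, 9, 10, 11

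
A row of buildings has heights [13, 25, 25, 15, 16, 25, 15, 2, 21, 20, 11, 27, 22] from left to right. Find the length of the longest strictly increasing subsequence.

5

Track the smallest tail for each achievable length (strict):
13 → extends → [13]
25 → extends → [13, 25]
25 → already a tail → [13, 25]
15 → replaces 25 → [13, 15]
16 → extends → [13, 15, 16]
25 → extends → [13, 15, 16, 25]
15 → already a tail → [13, 15, 16, 25]
2 → replaces 13 → [2, 15, 16, 25]
21 → replaces 25 → [2, 15, 16, 21]
20 → replaces 21 → [2, 15, 16, 20]
11 → replaces 15 → [2, 11, 16, 20]
27 → extends → [2, 11, 16, 20, 27]
22 → replaces 27 → [2, 11, 16, 20, 22]
Five tails, so the longest strictly increasing subsequence has length 5 (e.g. 13, 15, 16, 25, 27).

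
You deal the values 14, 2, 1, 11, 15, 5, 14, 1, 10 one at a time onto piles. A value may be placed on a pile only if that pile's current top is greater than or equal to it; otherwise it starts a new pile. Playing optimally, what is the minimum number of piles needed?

3

Place each on the leftmost legal pile:
14 → new pile 1 (tops now [14])
2 → pile 1 (tops now [2])
1 → pile 1 (tops now [1])
11 → new pile 2 (tops now [1, 11])
15 → new pile 3 (tops now [1, 11, 15])
5 → pile 2 (tops now [1, 5, 15])
14 → pile 3 (tops now [1, 5, 14])
1 → pile 1 (tops now [1, 5, 14])
10 → pile 3 (tops now [1, 5, 10])
Three piles.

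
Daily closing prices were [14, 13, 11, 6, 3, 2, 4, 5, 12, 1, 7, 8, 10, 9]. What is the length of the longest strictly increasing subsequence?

6

Let dp[i] be the length of the longest such subsequence ending at index i:
i:      1  2  3  4  5  6  7  8  9 10 11 12 13 14
a[i]:  14 13 11  6  3  2  4  5 12  1  7  8 10  9
dp:     1  1  1  1  1  1  2  3  4  1  4  5  6  6
Maximum dp value is 6.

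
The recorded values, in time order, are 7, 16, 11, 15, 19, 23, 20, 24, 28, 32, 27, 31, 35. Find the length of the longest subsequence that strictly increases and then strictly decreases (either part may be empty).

9

inc[i] = longest strictly increasing subsequence ending at i; dec[i] = longest strictly decreasing subsequence starting at i:
i:      1  2  3  4  5  6  7  8  9 10 11 12 13
a[i]:   7 16 11 15 19 23 20 24 28 32 27 31 35
inc:    1  2  2  3  4  5  5  6  7  8  7  8  9
dec:    1  2  1  1  1  2  1  1  2  2  1  1  1
Best peak at i=10 (value 32): inc=8, dec=2, length 8+2−1 = 9.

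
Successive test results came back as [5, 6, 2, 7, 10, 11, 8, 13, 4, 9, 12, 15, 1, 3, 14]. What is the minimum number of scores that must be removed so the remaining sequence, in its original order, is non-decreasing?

Fewest deletions = n − (longest non-decreasing subsequence).
i:      1  2  3  4  5  6  7  8  9 10 11 12 13 14 15
a[i]:   5  6  2  7 10 11  8 13  4  9 12 15  1  3 14
dp:     1  2  1  3  4  5  4  6  2  5  6  7  1  2  7
max dp = 7, so deletions = 15 − 7 = 8.

8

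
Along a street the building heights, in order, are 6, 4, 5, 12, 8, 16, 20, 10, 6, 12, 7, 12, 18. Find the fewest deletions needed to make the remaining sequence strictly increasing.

7

Fewest deletions = n − (longest strictly increasing subsequence).
Patience tails:
6 → extends → [6]
4 → replaces 6 → [4]
5 → extends → [4, 5]
12 → extends → [4, 5, 12]
8 → replaces 12 → [4, 5, 8]
16 → extends → [4, 5, 8, 16]
20 → extends → [4, 5, 8, 16, 20]
10 → replaces 16 → [4, 5, 8, 10, 20]
6 → replaces 8 → [4, 5, 6, 10, 20]
12 → replaces 20 → [4, 5, 6, 10, 12]
7 → replaces 10 → [4, 5, 6, 7, 12]
12 → already a tail → [4, 5, 6, 7, 12]
18 → extends → [4, 5, 6, 7, 12, 18]
Longest strictly increasing subsequence has length 6, so deletions = 13 − 6 = 7.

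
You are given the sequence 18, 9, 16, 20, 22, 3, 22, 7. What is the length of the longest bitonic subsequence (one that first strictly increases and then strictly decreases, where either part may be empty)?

5

inc[i] = longest strictly increasing subsequence ending at i; dec[i] = longest strictly decreasing subsequence starting at i:
i:      1  2  3  4  5  6  7  8
a[i]:  18  9 16 20 22  3 22  7
inc:    1  1  2  3  4  1  4  2
dec:    3  2  2  2  2  1  2  1
Best peak at i=5 (value 22): inc=4, dec=2, length 4+2−1 = 5.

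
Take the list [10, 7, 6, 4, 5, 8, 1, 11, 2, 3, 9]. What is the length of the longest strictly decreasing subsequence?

Negate each value so 'decreasing' becomes 'increasing', then run patience tails on the negated sequence:
-10 → extends → [-10]
-7 → extends → [-10, -7]
-6 → extends → [-10, -7, -6]
-4 → extends → [-10, -7, -6, -4]
-5 → replaces -4 → [-10, -7, -6, -5]
-8 → replaces -7 → [-10, -8, -6, -5]
-1 → extends → [-10, -8, -6, -5, -1]
-11 → replaces -10 → [-11, -8, -6, -5, -1]
-2 → replaces -1 → [-11, -8, -6, -5, -2]
-3 → replaces -2 → [-11, -8, -6, -5, -3]
-9 → replaces -8 → [-11, -9, -6, -5, -3]
Five tails, so the longest strictly decreasing subsequence of the original has length 5.

5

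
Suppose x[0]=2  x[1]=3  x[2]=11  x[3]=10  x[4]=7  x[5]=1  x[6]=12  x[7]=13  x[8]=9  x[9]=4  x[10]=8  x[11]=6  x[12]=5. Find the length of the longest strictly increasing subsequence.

5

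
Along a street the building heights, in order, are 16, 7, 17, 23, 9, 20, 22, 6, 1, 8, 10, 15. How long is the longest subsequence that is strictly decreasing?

4

Negate each value so 'decreasing' becomes 'increasing', then run patience tails on the negated sequence:
-16 → extends → [-16]
-7 → extends → [-16, -7]
-17 → replaces -16 → [-17, -7]
-23 → replaces -17 → [-23, -7]
-9 → replaces -7 → [-23, -9]
-20 → replaces -9 → [-23, -20]
-22 → replaces -20 → [-23, -22]
-6 → extends → [-23, -22, -6]
-1 → extends → [-23, -22, -6, -1]
-8 → replaces -6 → [-23, -22, -8, -1]
-10 → replaces -8 → [-23, -22, -10, -1]
-15 → replaces -10 → [-23, -22, -15, -1]
Four tails, so the longest strictly decreasing subsequence of the original has length 4.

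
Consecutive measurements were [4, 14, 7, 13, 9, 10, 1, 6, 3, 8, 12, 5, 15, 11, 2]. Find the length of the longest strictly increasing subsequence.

6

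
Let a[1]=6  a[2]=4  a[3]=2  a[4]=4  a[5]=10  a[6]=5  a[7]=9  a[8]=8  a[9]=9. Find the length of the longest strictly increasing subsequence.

5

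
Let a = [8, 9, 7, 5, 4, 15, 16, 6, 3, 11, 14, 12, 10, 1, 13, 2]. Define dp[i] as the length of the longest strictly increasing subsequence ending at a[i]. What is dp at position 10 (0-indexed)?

dp[i] = 1 + max{dp[j] : j<i, a[j]<a[i]} (or 1 if no such j):
i:      0  1  2  3  4  5  6  7  8  9 10 11 12 13 14 15
a[i]:   8  9  7  5  4 15 16  6  3 11 14 12 10  1 13  2
dp:     1  2  1  1  1  3  4  2  1  3  4  4  3  1  5  2
At index 10 the value is 4.

4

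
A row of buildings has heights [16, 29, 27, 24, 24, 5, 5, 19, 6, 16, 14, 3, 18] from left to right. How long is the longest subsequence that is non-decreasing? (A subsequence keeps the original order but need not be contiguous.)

5

Let dp[i] be the length of the longest such subsequence ending at index i:
i:      1  2  3  4  5  6  7  8  9 10 11 12 13
a[i]:  16 29 27 24 24  5  5 19  6 16 14  3 18
dp:     1  2  2  2  3  1  2  3  3  4  4  1  5
Maximum dp value is 5.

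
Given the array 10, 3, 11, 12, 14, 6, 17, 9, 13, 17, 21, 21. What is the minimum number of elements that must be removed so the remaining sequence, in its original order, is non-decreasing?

Fewest deletions = n − (longest non-decreasing subsequence).
i:      1  2  3  4  5  6  7  8  9 10 11 12
a[i]:  10  3 11 12 14  6 17  9 13 17 21 21
dp:     1  1  2  3  4  2  5  3  4  6  7  8
max dp = 8, so deletions = 12 − 8 = 4.

4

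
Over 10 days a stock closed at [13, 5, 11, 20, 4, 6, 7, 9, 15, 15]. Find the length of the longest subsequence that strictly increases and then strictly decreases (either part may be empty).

5

inc[i] = longest strictly increasing subsequence ending at i; dec[i] = longest strictly decreasing subsequence starting at i:
i:      1  2  3  4  5  6  7  8  9 10
a[i]:  13  5 11 20  4  6  7  9 15 15
inc:    1  1  2  3  1  2  3  4  5  5
dec:    3  2  2  2  1  1  1  1  1  1
Best peak at i=9 (value 15): inc=5, dec=1, length 5+1−1 = 5.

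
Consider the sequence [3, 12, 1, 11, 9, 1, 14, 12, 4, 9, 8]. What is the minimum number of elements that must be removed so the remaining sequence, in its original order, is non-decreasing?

Fewest deletions = n − (longest non-decreasing subsequence).
Patience tails:
3 → extends → [3]
12 → extends → [3, 12]
1 → replaces 3 → [1, 12]
11 → replaces 12 → [1, 11]
9 → replaces 11 → [1, 9]
1 → replaces 9 → [1, 1]
14 → extends → [1, 1, 14]
12 → replaces 14 → [1, 1, 12]
4 → replaces 12 → [1, 1, 4]
9 → extends → [1, 1, 4, 9]
8 → replaces 9 → [1, 1, 4, 8]
Longest non-decreasing subsequence has length 4, so deletions = 11 − 4 = 7.

7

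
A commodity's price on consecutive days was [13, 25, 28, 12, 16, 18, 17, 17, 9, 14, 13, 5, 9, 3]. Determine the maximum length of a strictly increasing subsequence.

Track the smallest tail for each achievable length (strict):
13 → extends → [13]
25 → extends → [13, 25]
28 → extends → [13, 25, 28]
12 → replaces 13 → [12, 25, 28]
16 → replaces 25 → [12, 16, 28]
18 → replaces 28 → [12, 16, 18]
17 → replaces 18 → [12, 16, 17]
17 → already a tail → [12, 16, 17]
9 → replaces 12 → [9, 16, 17]
14 → replaces 16 → [9, 14, 17]
13 → replaces 14 → [9, 13, 17]
5 → replaces 9 → [5, 13, 17]
9 → replaces 13 → [5, 9, 17]
3 → replaces 5 → [3, 9, 17]
Three tails, so the longest strictly increasing subsequence has length 3 (e.g. 13, 25, 28).

3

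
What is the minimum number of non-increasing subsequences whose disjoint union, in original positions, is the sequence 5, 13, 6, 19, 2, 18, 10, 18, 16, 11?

The minimum number of non-increasing subsequences covering a sequence equals the length of its longest strictly increasing subsequence.
LIS length is 4 (e.g. 5, 6, 10, 18), so 4 piles are needed.

4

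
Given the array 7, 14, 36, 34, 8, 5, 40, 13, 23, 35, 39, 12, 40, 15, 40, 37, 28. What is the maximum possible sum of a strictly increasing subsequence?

169

Let S[i] be the best sum of a strictly increasing subsequence ending at i:
i:       1   2   3   4   5   6   7   8   9  10  11  12  13  14  15  16  17
a[i]:    7  14  36  34   8   5  40  13  23  35  39  12  40  15  40  37  28
S:       7  21  57  55  15   5  97  28  51  90 129  27 169  43 169 127  79
Maximum is 169 (e.g. 7 + 14 + 34 + 35 + 39 + 40).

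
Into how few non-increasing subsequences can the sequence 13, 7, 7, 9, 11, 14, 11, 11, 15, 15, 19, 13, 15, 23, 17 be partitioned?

7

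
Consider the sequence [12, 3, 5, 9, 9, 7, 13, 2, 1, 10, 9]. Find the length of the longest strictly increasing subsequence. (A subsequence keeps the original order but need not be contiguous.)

4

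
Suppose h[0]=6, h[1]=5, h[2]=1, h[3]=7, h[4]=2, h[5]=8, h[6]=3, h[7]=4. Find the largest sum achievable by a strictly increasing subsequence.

Let S[i] be the best sum of a strictly increasing subsequence ending at i:
i:      0  1  2  3  4  5  6  7
h[i]:   6  5  1  7  2  8  3  4
S:      6  5  1 13  3 21  6 10
Maximum is 21 (e.g. 6 + 7 + 8).

21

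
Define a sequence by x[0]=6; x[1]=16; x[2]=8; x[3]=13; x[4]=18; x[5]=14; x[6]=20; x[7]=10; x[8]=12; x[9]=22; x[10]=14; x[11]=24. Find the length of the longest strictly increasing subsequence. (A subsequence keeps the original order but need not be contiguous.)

7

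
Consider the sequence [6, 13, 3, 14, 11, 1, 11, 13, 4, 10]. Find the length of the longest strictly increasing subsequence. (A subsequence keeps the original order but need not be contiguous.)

3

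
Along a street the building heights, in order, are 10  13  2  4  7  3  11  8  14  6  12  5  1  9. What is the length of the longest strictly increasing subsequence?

5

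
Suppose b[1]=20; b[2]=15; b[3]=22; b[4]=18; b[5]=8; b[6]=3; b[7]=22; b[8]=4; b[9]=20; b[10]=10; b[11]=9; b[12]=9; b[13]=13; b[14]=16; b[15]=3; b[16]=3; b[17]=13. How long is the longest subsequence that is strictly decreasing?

5

Negate each value so 'decreasing' becomes 'increasing', then run patience tails on the negated sequence:
-20 → extends → [-20]
-15 → extends → [-20, -15]
-22 → replaces -20 → [-22, -15]
-18 → replaces -15 → [-22, -18]
-8 → extends → [-22, -18, -8]
-3 → extends → [-22, -18, -8, -3]
-22 → already a tail → [-22, -18, -8, -3]
-4 → replaces -3 → [-22, -18, -8, -4]
-20 → replaces -18 → [-22, -20, -8, -4]
-10 → replaces -8 → [-22, -20, -10, -4]
-9 → replaces -4 → [-22, -20, -10, -9]
-9 → already a tail → [-22, -20, -10, -9]
-13 → replaces -10 → [-22, -20, -13, -9]
-16 → replaces -13 → [-22, -20, -16, -9]
-3 → extends → [-22, -20, -16, -9, -3]
-3 → already a tail → [-22, -20, -16, -9, -3]
-13 → replaces -9 → [-22, -20, -16, -13, -3]
Five tails, so the longest strictly decreasing subsequence of the original has length 5.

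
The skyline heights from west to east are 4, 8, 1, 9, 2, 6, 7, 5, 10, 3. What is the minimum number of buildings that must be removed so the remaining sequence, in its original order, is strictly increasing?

Fewest deletions = n − (longest strictly increasing subsequence).
i:      1  2  3  4  5  6  7  8  9 10
a[i]:   4  8  1  9  2  6  7  5 10  3
dp:     1  2  1  3  2  3  4  3  5  3
max dp = 5, so deletions = 10 − 5 = 5.

5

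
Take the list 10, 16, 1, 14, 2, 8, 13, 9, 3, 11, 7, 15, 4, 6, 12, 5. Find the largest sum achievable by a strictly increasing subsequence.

Let S[i] be the best sum of a strictly increasing subsequence ending at i:
i:      1  2  3  4  5  6  7  8  9 10 11 12 13 14 15 16
a[i]:  10 16  1 14  2  8 13  9  3 11  7 15  4  6 12  5
S:     10 26  1 24  3 11 24 20  6 31 13 46 10 16 43 15
Maximum is 46 (e.g. 1 + 2 + 8 + 9 + 11 + 15).

46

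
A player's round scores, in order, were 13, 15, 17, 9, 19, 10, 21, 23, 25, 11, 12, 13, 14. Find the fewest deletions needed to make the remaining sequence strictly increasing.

6

Fewest deletions = n − (longest strictly increasing subsequence).
Patience tails:
13 → extends → [13]
15 → extends → [13, 15]
17 → extends → [13, 15, 17]
9 → replaces 13 → [9, 15, 17]
19 → extends → [9, 15, 17, 19]
10 → replaces 15 → [9, 10, 17, 19]
21 → extends → [9, 10, 17, 19, 21]
23 → extends → [9, 10, 17, 19, 21, 23]
25 → extends → [9, 10, 17, 19, 21, 23, 25]
11 → replaces 17 → [9, 10, 11, 19, 21, 23, 25]
12 → replaces 19 → [9, 10, 11, 12, 21, 23, 25]
13 → replaces 21 → [9, 10, 11, 12, 13, 23, 25]
14 → replaces 23 → [9, 10, 11, 12, 13, 14, 25]
Longest strictly increasing subsequence has length 7, so deletions = 13 − 7 = 6.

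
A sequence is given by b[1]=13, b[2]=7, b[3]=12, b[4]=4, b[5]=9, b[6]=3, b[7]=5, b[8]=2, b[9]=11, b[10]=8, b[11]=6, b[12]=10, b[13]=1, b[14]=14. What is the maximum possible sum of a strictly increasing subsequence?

41

Let S[i] be the best sum of a strictly increasing subsequence ending at i:
i:      1  2  3  4  5  6  7  8  9 10 11 12 13 14
b[i]:  13  7 12  4  9  3  5  2 11  8  6 10  1 14
S:     13  7 19  4 16  3  9  2 27 17 15 27  1 41
Maximum is 41 (e.g. 4 + 5 + 8 + 10 + 14).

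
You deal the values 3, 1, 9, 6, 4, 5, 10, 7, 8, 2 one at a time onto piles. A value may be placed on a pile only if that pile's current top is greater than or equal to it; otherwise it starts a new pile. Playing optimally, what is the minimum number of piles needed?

5

Place each on the leftmost legal pile:
3 → new pile 1 (tops now [3])
1 → pile 1 (tops now [1])
9 → new pile 2 (tops now [1, 9])
6 → pile 2 (tops now [1, 6])
4 → pile 2 (tops now [1, 4])
5 → new pile 3 (tops now [1, 4, 5])
10 → new pile 4 (tops now [1, 4, 5, 10])
7 → pile 4 (tops now [1, 4, 5, 7])
8 → new pile 5 (tops now [1, 4, 5, 7, 8])
2 → pile 2 (tops now [1, 2, 5, 7, 8])
Five piles.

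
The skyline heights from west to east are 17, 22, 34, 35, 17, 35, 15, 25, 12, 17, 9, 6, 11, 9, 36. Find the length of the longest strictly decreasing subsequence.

Let dp[i] be the longest strictly decreasing subsequence ending at i:
i:      1  2  3  4  5  6  7  8  9 10 11 12 13 14 15
a[i]:  17 22 34 35 17 35 15 25 12 17  9  6 11  9 36
dp:     1  1  1  1  2  1  3  2  4  3  5  6  5  6  1
Maximum is 6.

6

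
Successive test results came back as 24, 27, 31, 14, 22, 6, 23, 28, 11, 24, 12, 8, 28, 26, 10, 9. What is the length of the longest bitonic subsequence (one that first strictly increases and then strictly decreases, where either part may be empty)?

8

inc[i] = longest strictly increasing subsequence ending at i; dec[i] = longest strictly decreasing subsequence starting at i:
i:      1  2  3  4  5  6  7  8  9 10 11 12 13 14 15 16
a[i]:  24 27 31 14 22  6 23 28 11 24 12  8 28 26 10  9
inc:    1  2  3  1  2  1  3  4  2  4  3  2  5  5  3  3
dec:    5  5  6  4  4  1  4  5  3  4  3  1  4  3  2  1
Best peak at i=3 (value 31): inc=3, dec=6, length 3+6−1 = 8.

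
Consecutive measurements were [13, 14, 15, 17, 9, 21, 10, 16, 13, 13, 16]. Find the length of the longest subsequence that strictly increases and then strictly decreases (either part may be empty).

7

inc[i] = longest strictly increasing subsequence ending at i; dec[i] = longest strictly decreasing subsequence starting at i:
i:      1  2  3  4  5  6  7  8  9 10 11
a[i]:  13 14 15 17  9 21 10 16 13 13 16
inc:    1  2  3  4  1  5  2  4  3  3  4
dec:    2  2  2  3  1  3  1  2  1  1  1
Best peak at i=6 (value 21): inc=5, dec=3, length 5+3−1 = 7.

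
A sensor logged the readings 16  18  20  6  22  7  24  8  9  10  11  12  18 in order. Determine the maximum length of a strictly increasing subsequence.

8

Let dp[i] be the length of the longest such subsequence ending at index i:
i:      1  2  3  4  5  6  7  8  9 10 11 12 13
a[i]:  16 18 20  6 22  7 24  8  9 10 11 12 18
dp:     1  2  3  1  4  2  5  3  4  5  6  7  8
Maximum dp value is 8.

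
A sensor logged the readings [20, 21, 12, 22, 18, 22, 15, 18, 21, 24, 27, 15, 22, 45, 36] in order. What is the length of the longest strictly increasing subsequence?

Track the smallest tail for each achievable length (strict):
20 → extends → [20]
21 → extends → [20, 21]
12 → replaces 20 → [12, 21]
22 → extends → [12, 21, 22]
18 → replaces 21 → [12, 18, 22]
22 → already a tail → [12, 18, 22]
15 → replaces 18 → [12, 15, 22]
18 → replaces 22 → [12, 15, 18]
21 → extends → [12, 15, 18, 21]
24 → extends → [12, 15, 18, 21, 24]
27 → extends → [12, 15, 18, 21, 24, 27]
15 → already a tail → [12, 15, 18, 21, 24, 27]
22 → replaces 24 → [12, 15, 18, 21, 22, 27]
45 → extends → [12, 15, 18, 21, 22, 27, 45]
36 → replaces 45 → [12, 15, 18, 21, 22, 27, 36]
Seven tails, so the longest strictly increasing subsequence has length 7 (e.g. 12, 15, 18, 21, 24, 27, 45).

7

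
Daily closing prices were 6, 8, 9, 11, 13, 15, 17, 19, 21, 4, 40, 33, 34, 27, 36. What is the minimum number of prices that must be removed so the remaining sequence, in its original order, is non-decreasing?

3

Fewest deletions = n − (longest non-decreasing subsequence).
Patience tails:
6 → extends → [6]
8 → extends → [6, 8]
9 → extends → [6, 8, 9]
11 → extends → [6, 8, 9, 11]
13 → extends → [6, 8, 9, 11, 13]
15 → extends → [6, 8, 9, 11, 13, 15]
17 → extends → [6, 8, 9, 11, 13, 15, 17]
19 → extends → [6, 8, 9, 11, 13, 15, 17, 19]
21 → extends → [6, 8, 9, 11, 13, 15, 17, 19, 21]
4 → replaces 6 → [4, 8, 9, 11, 13, 15, 17, 19, 21]
40 → extends → [4, 8, 9, 11, 13, 15, 17, 19, 21, 40]
33 → replaces 40 → [4, 8, 9, 11, 13, 15, 17, 19, 21, 33]
34 → extends → [4, 8, 9, 11, 13, 15, 17, 19, 21, 33, 34]
27 → replaces 33 → [4, 8, 9, 11, 13, 15, 17, 19, 21, 27, 34]
36 → extends → [4, 8, 9, 11, 13, 15, 17, 19, 21, 27, 34, 36]
Longest non-decreasing subsequence has length 12, so deletions = 15 − 12 = 3.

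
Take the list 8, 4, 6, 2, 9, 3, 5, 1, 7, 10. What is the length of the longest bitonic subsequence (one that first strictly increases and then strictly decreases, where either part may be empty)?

5

inc[i] = longest strictly increasing subsequence ending at i; dec[i] = longest strictly decreasing subsequence starting at i:
i:      1  2  3  4  5  6  7  8  9 10
a[i]:   8  4  6  2  9  3  5  1  7 10
inc:    1  1  2  1  3  2  3  1  4  5
dec:    4  3  3  2  3  2  2  1  1  1
Best peak at i=5 (value 9): inc=3, dec=3, length 3+3−1 = 5.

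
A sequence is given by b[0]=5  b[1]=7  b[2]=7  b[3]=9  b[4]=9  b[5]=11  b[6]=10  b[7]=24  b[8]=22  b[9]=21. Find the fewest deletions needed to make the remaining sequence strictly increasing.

5

Fewest deletions = n − (longest strictly increasing subsequence).
i:      0  1  2  3  4  5  6  7  8  9
b[i]:   5  7  7  9  9 11 10 24 22 21
dp:     1  2  2  3  3  4  4  5  5  5
max dp = 5, so deletions = 10 − 5 = 5.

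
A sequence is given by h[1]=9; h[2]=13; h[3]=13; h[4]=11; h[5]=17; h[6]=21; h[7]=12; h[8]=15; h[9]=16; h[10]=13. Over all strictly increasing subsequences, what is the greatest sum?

63

Let S[i] be the best sum of a strictly increasing subsequence ending at i:
i:      1  2  3  4  5  6  7  8  9 10
h[i]:   9 13 13 11 17 21 12 15 16 13
S:      9 22 22 20 39 60 32 47 63 45
Maximum is 63 (e.g. 9 + 11 + 12 + 15 + 16).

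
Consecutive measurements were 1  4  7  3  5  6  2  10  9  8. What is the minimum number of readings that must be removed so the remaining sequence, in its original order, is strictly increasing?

5

Fewest deletions = n − (longest strictly increasing subsequence).
Patience tails:
1 → extends → [1]
4 → extends → [1, 4]
7 → extends → [1, 4, 7]
3 → replaces 4 → [1, 3, 7]
5 → replaces 7 → [1, 3, 5]
6 → extends → [1, 3, 5, 6]
2 → replaces 3 → [1, 2, 5, 6]
10 → extends → [1, 2, 5, 6, 10]
9 → replaces 10 → [1, 2, 5, 6, 9]
8 → replaces 9 → [1, 2, 5, 6, 8]
Longest strictly increasing subsequence has length 5, so deletions = 10 − 5 = 5.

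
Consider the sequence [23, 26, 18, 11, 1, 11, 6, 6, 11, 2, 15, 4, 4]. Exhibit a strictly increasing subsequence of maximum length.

Patience tails give the LIS length; then backtrack through the dp parents:
23 → extends → [23]
26 → extends → [23, 26]
18 → replaces 23 → [18, 26]
11 → replaces 18 → [11, 26]
1 → replaces 11 → [1, 26]
11 → replaces 26 → [1, 11]
6 → replaces 11 → [1, 6]
6 → already a tail → [1, 6]
11 → extends → [1, 6, 11]
2 → replaces 6 → [1, 2, 11]
15 → extends → [1, 2, 11, 15]
4 → replaces 11 → [1, 2, 4, 15]
4 → already a tail → [1, 2, 4, 15]
Length 4; one witness is 1, 6, 11, 15.

1, 6, 11, 15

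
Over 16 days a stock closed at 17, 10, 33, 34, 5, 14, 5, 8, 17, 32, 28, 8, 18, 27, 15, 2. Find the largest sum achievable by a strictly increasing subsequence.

Let S[i] be the best sum of a strictly increasing subsequence ending at i:
i:      1  2  3  4  5  6  7  8  9 10 11 12 13 14 15 16
a[i]:  17 10 33 34  5 14  5  8 17 32 28  8 18 27 15  2
S:     17 10 50 84  5 24  5 13 41 73 69 13 59 86 39  2
Maximum is 86 (e.g. 10 + 14 + 17 + 18 + 27).

86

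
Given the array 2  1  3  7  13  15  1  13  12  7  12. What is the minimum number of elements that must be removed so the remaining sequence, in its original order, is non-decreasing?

6

Fewest deletions = n − (longest non-decreasing subsequence).
i:      1  2  3  4  5  6  7  8  9 10 11
a[i]:   2  1  3  7 13 15  1 13 12  7 12
dp:     1  1  2  3  4  5  2  5  4  4  5
max dp = 5, so deletions = 11 − 5 = 6.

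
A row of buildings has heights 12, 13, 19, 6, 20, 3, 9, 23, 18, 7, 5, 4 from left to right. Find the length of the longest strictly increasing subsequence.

5

Track the smallest tail for each achievable length (strict):
12 → extends → [12]
13 → extends → [12, 13]
19 → extends → [12, 13, 19]
6 → replaces 12 → [6, 13, 19]
20 → extends → [6, 13, 19, 20]
3 → replaces 6 → [3, 13, 19, 20]
9 → replaces 13 → [3, 9, 19, 20]
23 → extends → [3, 9, 19, 20, 23]
18 → replaces 19 → [3, 9, 18, 20, 23]
7 → replaces 9 → [3, 7, 18, 20, 23]
5 → replaces 7 → [3, 5, 18, 20, 23]
4 → replaces 5 → [3, 4, 18, 20, 23]
Five tails, so the longest strictly increasing subsequence has length 5 (e.g. 12, 13, 19, 20, 23).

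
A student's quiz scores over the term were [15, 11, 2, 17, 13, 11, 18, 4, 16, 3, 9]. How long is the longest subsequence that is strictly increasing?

3

Let dp[i] be the length of the longest such subsequence ending at index i:
i:      1  2  3  4  5  6  7  8  9 10 11
a[i]:  15 11  2 17 13 11 18  4 16  3  9
dp:     1  1  1  2  2  2  3  2  3  2  3
Maximum dp value is 3.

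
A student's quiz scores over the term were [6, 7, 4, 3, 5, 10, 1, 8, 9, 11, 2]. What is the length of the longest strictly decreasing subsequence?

Let dp[i] be the longest strictly decreasing subsequence ending at i:
i:      1  2  3  4  5  6  7  8  9 10 11
a[i]:   6  7  4  3  5 10  1  8  9 11  2
dp:     1  1  2  3  2  1  4  2  2  1  4
Maximum is 4.

4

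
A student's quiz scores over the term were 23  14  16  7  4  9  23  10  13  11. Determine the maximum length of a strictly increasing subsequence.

Track the smallest tail for each achievable length (strict):
23 → extends → [23]
14 → replaces 23 → [14]
16 → extends → [14, 16]
7 → replaces 14 → [7, 16]
4 → replaces 7 → [4, 16]
9 → replaces 16 → [4, 9]
23 → extends → [4, 9, 23]
10 → replaces 23 → [4, 9, 10]
13 → extends → [4, 9, 10, 13]
11 → replaces 13 → [4, 9, 10, 11]
Four tails, so the longest strictly increasing subsequence has length 4 (e.g. 7, 9, 10, 13).

4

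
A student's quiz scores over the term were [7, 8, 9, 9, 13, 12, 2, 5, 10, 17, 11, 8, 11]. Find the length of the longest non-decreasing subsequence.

Let dp[i] be the length of the longest such subsequence ending at index i:
i:      1  2  3  4  5  6  7  8  9 10 11 12 13
a[i]:   7  8  9  9 13 12  2  5 10 17 11  8 11
dp:     1  2  3  4  5  5  1  2  5  6  6  3  7
Maximum dp value is 7.

7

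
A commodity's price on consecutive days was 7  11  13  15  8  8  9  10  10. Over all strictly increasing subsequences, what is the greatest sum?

Let S[i] be the best sum of a strictly increasing subsequence ending at i:
i:      1  2  3  4  5  6  7  8  9
a[i]:   7 11 13 15  8  8  9 10 10
S:      7 18 31 46 15 15 24 34 34
Maximum is 46 (e.g. 7 + 11 + 13 + 15).

46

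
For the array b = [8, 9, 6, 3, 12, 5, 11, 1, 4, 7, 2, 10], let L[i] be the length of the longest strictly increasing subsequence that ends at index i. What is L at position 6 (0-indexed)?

dp[i] = 1 + max{dp[j] : j<i, b[j]<b[i]} (or 1 if no such j):
i:      0  1  2  3  4  5  6  7  8  9 10 11
b[i]:   8  9  6  3 12  5 11  1  4  7  2 10
dp:     1  2  1  1  3  2  3  1  2  3  2  4
At index 6 the value is 3.

3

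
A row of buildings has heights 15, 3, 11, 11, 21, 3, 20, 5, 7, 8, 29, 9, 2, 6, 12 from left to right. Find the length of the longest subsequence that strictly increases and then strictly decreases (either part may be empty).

inc[i] = longest strictly increasing subsequence ending at i; dec[i] = longest strictly decreasing subsequence starting at i:
i:      1  2  3  4  5  6  7  8  9 10 11 12 13 14 15
a[i]:  15  3 11 11 21  3 20  5  7  8 29  9  2  6 12
inc:    1  1  2  2  3  1  3  2  3  4  5  5  1  3  6
dec:    4  2  3  3  4  2  3  2  2  2  3  2  1  1  1
Best peak at i=11 (value 29): inc=5, dec=3, length 5+3−1 = 7.

7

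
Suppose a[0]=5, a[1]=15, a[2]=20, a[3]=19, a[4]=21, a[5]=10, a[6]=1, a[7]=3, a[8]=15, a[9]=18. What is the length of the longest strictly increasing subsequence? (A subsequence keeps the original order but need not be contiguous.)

4

Track the smallest tail for each achievable length (strict):
5 → extends → [5]
15 → extends → [5, 15]
20 → extends → [5, 15, 20]
19 → replaces 20 → [5, 15, 19]
21 → extends → [5, 15, 19, 21]
10 → replaces 15 → [5, 10, 19, 21]
1 → replaces 5 → [1, 10, 19, 21]
3 → replaces 10 → [1, 3, 19, 21]
15 → replaces 19 → [1, 3, 15, 21]
18 → replaces 21 → [1, 3, 15, 18]
Four tails, so the longest strictly increasing subsequence has length 4 (e.g. 5, 15, 20, 21).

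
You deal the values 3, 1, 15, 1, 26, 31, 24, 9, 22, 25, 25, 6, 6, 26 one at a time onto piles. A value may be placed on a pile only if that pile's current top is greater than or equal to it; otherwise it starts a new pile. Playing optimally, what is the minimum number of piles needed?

Place each on the leftmost legal pile:
3 → new pile 1 (tops now [3])
1 → pile 1 (tops now [1])
15 → new pile 2 (tops now [1, 15])
1 → pile 1 (tops now [1, 15])
26 → new pile 3 (tops now [1, 15, 26])
31 → new pile 4 (tops now [1, 15, 26, 31])
24 → pile 3 (tops now [1, 15, 24, 31])
9 → pile 2 (tops now [1, 9, 24, 31])
22 → pile 3 (tops now [1, 9, 22, 31])
25 → pile 4 (tops now [1, 9, 22, 25])
25 → pile 4 (tops now [1, 9, 22, 25])
6 → pile 2 (tops now [1, 6, 22, 25])
6 → pile 2 (tops now [1, 6, 22, 25])
26 → new pile 5 (tops now [1, 6, 22, 25, 26])
Five piles.

5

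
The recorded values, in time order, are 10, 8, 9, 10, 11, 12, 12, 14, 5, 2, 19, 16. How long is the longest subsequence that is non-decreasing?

8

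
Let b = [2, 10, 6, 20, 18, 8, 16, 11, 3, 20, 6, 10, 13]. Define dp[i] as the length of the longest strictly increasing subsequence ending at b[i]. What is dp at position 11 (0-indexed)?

4

dp[i] = 1 + max{dp[j] : j<i, b[j]<b[i]} (or 1 if no such j):
i:      0  1  2  3  4  5  6  7  8  9 10 11 12
b[i]:   2 10  6 20 18  8 16 11  3 20  6 10 13
dp:     1  2  2  3  3  3  4  4  2  5  3  4  5
At index 11 the value is 4.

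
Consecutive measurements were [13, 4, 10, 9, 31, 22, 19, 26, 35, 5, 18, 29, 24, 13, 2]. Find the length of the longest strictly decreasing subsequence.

Let dp[i] be the longest strictly decreasing subsequence ending at i:
i:      1  2  3  4  5  6  7  8  9 10 11 12 13 14 15
a[i]:  13  4 10  9 31 22 19 26 35  5 18 29 24 13  2
dp:     1  2  2  3  1  2  3  2  1  4  4  2  3  5  6
Maximum is 6.

6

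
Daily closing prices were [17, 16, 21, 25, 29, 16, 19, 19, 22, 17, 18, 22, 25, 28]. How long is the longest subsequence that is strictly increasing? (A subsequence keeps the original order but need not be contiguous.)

Let dp[i] be the length of the longest such subsequence ending at index i:
i:      1  2  3  4  5  6  7  8  9 10 11 12 13 14
a[i]:  17 16 21 25 29 16 19 19 22 17 18 22 25 28
dp:     1  1  2  3  4  1  2  2  3  2  3  4  5  6
Maximum dp value is 6.

6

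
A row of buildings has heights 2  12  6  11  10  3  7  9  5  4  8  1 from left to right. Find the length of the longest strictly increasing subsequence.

4

Track the smallest tail for each achievable length (strict):
2 → extends → [2]
12 → extends → [2, 12]
6 → replaces 12 → [2, 6]
11 → extends → [2, 6, 11]
10 → replaces 11 → [2, 6, 10]
3 → replaces 6 → [2, 3, 10]
7 → replaces 10 → [2, 3, 7]
9 → extends → [2, 3, 7, 9]
5 → replaces 7 → [2, 3, 5, 9]
4 → replaces 5 → [2, 3, 4, 9]
8 → replaces 9 → [2, 3, 4, 8]
1 → replaces 2 → [1, 3, 4, 8]
Four tails, so the longest strictly increasing subsequence has length 4 (e.g. 2, 6, 7, 9).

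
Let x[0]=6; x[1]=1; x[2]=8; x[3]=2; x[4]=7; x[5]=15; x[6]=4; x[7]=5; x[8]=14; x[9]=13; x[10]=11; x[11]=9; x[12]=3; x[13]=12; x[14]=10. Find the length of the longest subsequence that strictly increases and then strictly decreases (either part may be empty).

inc[i] = longest strictly increasing subsequence ending at i; dec[i] = longest strictly decreasing subsequence starting at i:
i:      0  1  2  3  4  5  6  7  8  9 10 11 12 13 14
x[i]:   6  1  8  2  7 15  4  5 14 13 11  9  3 12 10
inc:    1  1  2  2  3  4  3  4  5  5  5  5  3  6  6
dec:    3  1  4  1  3  6  2  2  5  4  3  2  1  2  1
Best peak at i=5 (value 15): inc=4, dec=6, length 4+6−1 = 9.

9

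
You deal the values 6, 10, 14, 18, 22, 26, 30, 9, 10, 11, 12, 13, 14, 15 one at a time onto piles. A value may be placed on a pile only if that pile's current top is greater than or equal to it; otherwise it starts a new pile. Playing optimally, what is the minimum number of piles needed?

8

Place each on the leftmost legal pile:
6 → new pile 1 (tops now [6])
10 → new pile 2 (tops now [6, 10])
14 → new pile 3 (tops now [6, 10, 14])
18 → new pile 4 (tops now [6, 10, 14, 18])
22 → new pile 5 (tops now [6, 10, 14, 18, 22])
26 → new pile 6 (tops now [6, 10, 14, 18, 22, 26])
30 → new pile 7 (tops now [6, 10, 14, 18, 22, 26, 30])
9 → pile 2 (tops now [6, 9, 14, 18, 22, 26, 30])
10 → pile 3 (tops now [6, 9, 10, 18, 22, 26, 30])
11 → pile 4 (tops now [6, 9, 10, 11, 22, 26, 30])
12 → pile 5 (tops now [6, 9, 10, 11, 12, 26, 30])
13 → pile 6 (tops now [6, 9, 10, 11, 12, 13, 30])
14 → pile 7 (tops now [6, 9, 10, 11, 12, 13, 14])
15 → new pile 8 (tops now [6, 9, 10, 11, 12, 13, 14, 15])
Eight piles.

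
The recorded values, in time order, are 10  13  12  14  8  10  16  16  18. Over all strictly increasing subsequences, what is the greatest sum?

Let S[i] be the best sum of a strictly increasing subsequence ending at i:
i:      1  2  3  4  5  6  7  8  9
a[i]:  10 13 12 14  8 10 16 16 18
S:     10 23 22 37  8 18 53 53 71
Maximum is 71 (e.g. 10 + 13 + 14 + 16 + 18).

71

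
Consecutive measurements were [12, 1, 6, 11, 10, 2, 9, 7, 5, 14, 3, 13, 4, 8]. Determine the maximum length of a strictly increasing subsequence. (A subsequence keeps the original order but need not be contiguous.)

5

Let dp[i] be the length of the longest such subsequence ending at index i:
i:      1  2  3  4  5  6  7  8  9 10 11 12 13 14
a[i]:  12  1  6 11 10  2  9  7  5 14  3 13  4  8
dp:     1  1  2  3  3  2  3  3  3  4  3  4  4  5
Maximum dp value is 5.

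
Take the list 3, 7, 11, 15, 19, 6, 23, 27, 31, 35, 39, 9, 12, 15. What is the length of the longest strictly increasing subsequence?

10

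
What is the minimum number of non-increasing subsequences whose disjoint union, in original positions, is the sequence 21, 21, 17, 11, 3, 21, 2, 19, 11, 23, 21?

3

Place each on the leftmost legal pile:
21 → new pile 1 (tops now [21])
21 → pile 1 (tops now [21])
17 → pile 1 (tops now [17])
11 → pile 1 (tops now [11])
3 → pile 1 (tops now [3])
21 → new pile 2 (tops now [3, 21])
2 → pile 1 (tops now [2, 21])
19 → pile 2 (tops now [2, 19])
11 → pile 2 (tops now [2, 11])
23 → new pile 3 (tops now [2, 11, 23])
21 → pile 3 (tops now [2, 11, 21])
Three piles.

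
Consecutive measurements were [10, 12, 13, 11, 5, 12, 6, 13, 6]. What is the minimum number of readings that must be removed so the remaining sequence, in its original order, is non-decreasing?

5

Fewest deletions = n − (longest non-decreasing subsequence).
i:      1  2  3  4  5  6  7  8  9
a[i]:  10 12 13 11  5 12  6 13  6
dp:     1  2  3  2  1  3  2  4  3
max dp = 4, so deletions = 9 − 4 = 5.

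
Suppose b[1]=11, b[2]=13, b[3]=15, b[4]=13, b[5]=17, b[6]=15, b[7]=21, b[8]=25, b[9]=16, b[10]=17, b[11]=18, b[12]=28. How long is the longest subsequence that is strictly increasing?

Let dp[i] be the length of the longest such subsequence ending at index i:
i:      1  2  3  4  5  6  7  8  9 10 11 12
b[i]:  11 13 15 13 17 15 21 25 16 17 18 28
dp:     1  2  3  2  4  3  5  6  4  5  6  7
Maximum dp value is 7.

7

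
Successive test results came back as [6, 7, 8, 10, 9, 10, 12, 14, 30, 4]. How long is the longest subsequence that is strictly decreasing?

Negate each value so 'decreasing' becomes 'increasing', then run patience tails on the negated sequence:
-6 → extends → [-6]
-7 → replaces -6 → [-7]
-8 → replaces -7 → [-8]
-10 → replaces -8 → [-10]
-9 → extends → [-10, -9]
-10 → already a tail → [-10, -9]
-12 → replaces -10 → [-12, -9]
-14 → replaces -12 → [-14, -9]
-30 → replaces -14 → [-30, -9]
-4 → extends → [-30, -9, -4]
Three tails, so the longest strictly decreasing subsequence of the original has length 3.

3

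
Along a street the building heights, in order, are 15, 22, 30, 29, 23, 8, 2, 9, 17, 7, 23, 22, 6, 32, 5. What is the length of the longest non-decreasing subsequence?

5

Let dp[i] be the length of the longest such subsequence ending at index i:
i:      1  2  3  4  5  6  7  8  9 10 11 12 13 14 15
a[i]:  15 22 30 29 23  8  2  9 17  7 23 22  6 32  5
dp:     1  2  3  3  3  1  1  2  3  2  4  4  2  5  2
Maximum dp value is 5.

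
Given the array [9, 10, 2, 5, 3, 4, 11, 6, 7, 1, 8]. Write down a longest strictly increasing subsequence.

Patience tails give the LIS length; then backtrack through the dp parents:
9 → extends → [9]
10 → extends → [9, 10]
2 → replaces 9 → [2, 10]
5 → replaces 10 → [2, 5]
3 → replaces 5 → [2, 3]
4 → extends → [2, 3, 4]
11 → extends → [2, 3, 4, 11]
6 → replaces 11 → [2, 3, 4, 6]
7 → extends → [2, 3, 4, 6, 7]
1 → replaces 2 → [1, 3, 4, 6, 7]
8 → extends → [1, 3, 4, 6, 7, 8]
Length 6; one witness is 2, 3, 4, 6, 7, 8.

2, 3, 4, 6, 7, 8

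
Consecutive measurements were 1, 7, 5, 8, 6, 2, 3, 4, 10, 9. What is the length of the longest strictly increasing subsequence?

5

Track the smallest tail for each achievable length (strict):
1 → extends → [1]
7 → extends → [1, 7]
5 → replaces 7 → [1, 5]
8 → extends → [1, 5, 8]
6 → replaces 8 → [1, 5, 6]
2 → replaces 5 → [1, 2, 6]
3 → replaces 6 → [1, 2, 3]
4 → extends → [1, 2, 3, 4]
10 → extends → [1, 2, 3, 4, 10]
9 → replaces 10 → [1, 2, 3, 4, 9]
Five tails, so the longest strictly increasing subsequence has length 5 (e.g. 1, 2, 3, 4, 10).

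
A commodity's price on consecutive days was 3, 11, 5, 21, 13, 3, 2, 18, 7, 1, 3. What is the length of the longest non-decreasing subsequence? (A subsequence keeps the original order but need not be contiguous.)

Track the smallest tail for each achievable length (allowing ties):
3 → extends → [3]
11 → extends → [3, 11]
5 → replaces 11 → [3, 5]
21 → extends → [3, 5, 21]
13 → replaces 21 → [3, 5, 13]
3 → replaces 5 → [3, 3, 13]
2 → replaces 3 → [2, 3, 13]
18 → extends → [2, 3, 13, 18]
7 → replaces 13 → [2, 3, 7, 18]
1 → replaces 2 → [1, 3, 7, 18]
3 → replaces 7 → [1, 3, 3, 18]
Four tails, so the longest non-decreasing subsequence has length 4 (e.g. 3, 11, 13, 18).

4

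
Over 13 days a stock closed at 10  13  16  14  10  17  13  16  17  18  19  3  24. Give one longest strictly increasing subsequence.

Patience tails give the LIS length; then backtrack through the dp parents:
10 → extends → [10]
13 → extends → [10, 13]
16 → extends → [10, 13, 16]
14 → replaces 16 → [10, 13, 14]
10 → already a tail → [10, 13, 14]
17 → extends → [10, 13, 14, 17]
13 → already a tail → [10, 13, 14, 17]
16 → replaces 17 → [10, 13, 14, 16]
17 → extends → [10, 13, 14, 16, 17]
18 → extends → [10, 13, 14, 16, 17, 18]
19 → extends → [10, 13, 14, 16, 17, 18, 19]
3 → replaces 10 → [3, 13, 14, 16, 17, 18, 19]
24 → extends → [3, 13, 14, 16, 17, 18, 19, 24]
Length 8; one witness is 10, 13, 14, 16, 17, 18, 19, 24.

10, 13, 14, 16, 17, 18, 19, 24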